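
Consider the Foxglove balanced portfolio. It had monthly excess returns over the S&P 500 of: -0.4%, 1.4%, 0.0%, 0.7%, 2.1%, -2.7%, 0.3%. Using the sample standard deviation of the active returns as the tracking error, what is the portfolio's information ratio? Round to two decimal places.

0.13

r̄ = (-0.4 + 1.4 + 0 + 0.7 + 2.1 − 2.7 + 0.3) / 7 = 0.2000%
Σ(r − r̄)² = (-0.4 − 0.2000)² + (1.4 − 0.2000)² + (0 − 0.2000)² + … = 14.1200
sample σ = √(14.1200 / 6) = √2.3533 = 1.5340%
IR = r̄ / tracking error = 0.2000 / 1.5340 = 0.1304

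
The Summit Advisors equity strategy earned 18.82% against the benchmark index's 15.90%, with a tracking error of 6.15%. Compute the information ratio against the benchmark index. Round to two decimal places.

IR = (Rp − Rb) / TE = (18.82% − 15.90%) / 6.15% = 2.92% / 6.15% = 0.4748

0.47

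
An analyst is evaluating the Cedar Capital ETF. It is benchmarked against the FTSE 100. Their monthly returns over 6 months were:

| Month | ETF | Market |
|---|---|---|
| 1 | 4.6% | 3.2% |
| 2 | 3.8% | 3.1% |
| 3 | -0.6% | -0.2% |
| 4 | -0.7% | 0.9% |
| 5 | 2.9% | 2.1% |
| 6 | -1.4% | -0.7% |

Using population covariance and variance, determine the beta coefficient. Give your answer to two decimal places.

r̄p = 1.4333%,  r̄m = 1.4000%
Cov = Σ(rp − r̄p)(rm − r̄m) / 6 = 3.5033
Var(rm) = Σ(rm − r̄m)² / 6 = 2.3067
β = Cov / Var = 3.5033 / 2.3067 = 1.5187

1.52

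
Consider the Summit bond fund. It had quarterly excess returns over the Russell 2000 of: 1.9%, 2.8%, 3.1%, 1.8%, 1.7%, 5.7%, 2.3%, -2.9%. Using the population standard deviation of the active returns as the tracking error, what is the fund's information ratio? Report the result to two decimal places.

0.92

μ = (1.9 + 2.8 + 3.1 + 1.8 + 1.7 + 5.7 + 2.3 − 2.9) / 8 = 16.40 / 8 = 2.0500%
Σ(r − μ)² = (1.9 − 2.0500)² + (2.8 − 2.0500)² + … = 39.7600
σ = √[39.7600 / 8] = 2.2293%
IR = μ / tracking error = 2.0500 / 2.2293 = 0.9196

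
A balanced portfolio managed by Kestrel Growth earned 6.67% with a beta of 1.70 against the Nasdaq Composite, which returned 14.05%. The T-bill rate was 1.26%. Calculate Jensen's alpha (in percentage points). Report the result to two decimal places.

-16.33

CAPM expected return = Rf + β(Rm − Rf) = 1.26% + 1.70 × (14.05% − 1.26%) = 1.26 + 1.70 × 12.79 = 23.0030%
Jensen's α = Rp − E[R] = 6.67% − 23.0030% = -16.3330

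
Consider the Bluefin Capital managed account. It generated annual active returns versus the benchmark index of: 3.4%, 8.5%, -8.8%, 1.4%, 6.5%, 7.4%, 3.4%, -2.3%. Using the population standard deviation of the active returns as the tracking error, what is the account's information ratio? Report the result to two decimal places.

r̄ = (3.4 + 8.5 − 8.8 + 1.4 + 6.5 + 7.4 + 3.4 − 2.3) / 8 = 19.50 / 8 = 2.4375%
Population σ = √[Σ(r − r̄)² / 8] = √[229.5388 / 8] = √28.6924 = 5.3565%
IR = r̄ / tracking error = 2.4375 / 5.3565 = 0.4551

0.46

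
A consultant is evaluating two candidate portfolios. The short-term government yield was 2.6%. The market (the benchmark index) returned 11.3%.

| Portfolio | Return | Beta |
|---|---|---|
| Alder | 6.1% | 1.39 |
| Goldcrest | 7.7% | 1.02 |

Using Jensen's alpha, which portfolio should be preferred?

Alder: α = 6.1% − [2.6% + 1.39 × (11.3% − 2.6%)] = -8.593
Goldcrest: α = 7.7% − [2.6% + 1.02 × (11.3% − 2.6%)] = -3.774
Highest: Goldcrest (-3.774).

Goldcrest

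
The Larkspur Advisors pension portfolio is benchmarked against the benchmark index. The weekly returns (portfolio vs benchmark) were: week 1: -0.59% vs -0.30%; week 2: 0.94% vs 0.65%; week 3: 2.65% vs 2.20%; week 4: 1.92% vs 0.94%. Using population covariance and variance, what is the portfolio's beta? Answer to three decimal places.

1.294

r̄p = 1.2300%,  r̄m = 0.8725%
Cov = Σ(rp − r̄p)(rm − r̄m) / 4 = 1.0325
Var(rm) = Σ(rm − r̄m)² / 4 = 0.7978
β = Cov / Var = 1.0325 / 0.7978 = 1.2942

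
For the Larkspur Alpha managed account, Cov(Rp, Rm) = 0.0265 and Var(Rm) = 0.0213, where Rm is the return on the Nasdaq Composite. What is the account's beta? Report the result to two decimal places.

β = Cov(Rp, Rm) / Var(Rm) = 0.0265 / 0.0213 = 1.2441

1.24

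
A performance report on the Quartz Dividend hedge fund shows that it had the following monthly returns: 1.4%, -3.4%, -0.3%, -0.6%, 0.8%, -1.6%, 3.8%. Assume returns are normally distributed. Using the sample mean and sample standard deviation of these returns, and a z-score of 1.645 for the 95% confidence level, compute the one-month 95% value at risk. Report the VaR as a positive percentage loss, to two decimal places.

3.76

Mean return r̄ = 0.10 / 7 = 0.0143%
Sample std dev = √[31.6086 / 6] = 2.2952%
VaR = −(r̄ − z·σ) = −(0.0143 − 1.645 × 2.2952) = −(-3.7613) = 3.7613%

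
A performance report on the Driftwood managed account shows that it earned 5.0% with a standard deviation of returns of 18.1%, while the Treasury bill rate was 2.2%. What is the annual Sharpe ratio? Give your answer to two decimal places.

Sharpe = (Rp − Rf) / σp = (5.0% − 2.2%) / 18.1% = 2.80% / 18.1% = 0.1547

0.15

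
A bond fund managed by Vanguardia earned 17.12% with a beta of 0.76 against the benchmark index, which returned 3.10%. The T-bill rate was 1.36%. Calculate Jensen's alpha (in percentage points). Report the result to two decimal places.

CAPM expected return = Rf + β(Rm − Rf) = 1.36% + 0.76 × (3.10% − 1.36%) = 1.36 + 0.76 × 1.74 = 2.6824%
Jensen's α = Rp − E[R] = 17.12% − 2.6824% = 14.4376

14.44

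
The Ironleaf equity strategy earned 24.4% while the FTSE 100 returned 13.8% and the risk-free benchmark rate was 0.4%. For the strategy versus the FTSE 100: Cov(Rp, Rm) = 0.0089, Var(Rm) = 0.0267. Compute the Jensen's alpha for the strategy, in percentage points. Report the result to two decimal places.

19.53

β = Cov / Var = 0.0089 / 0.0267 = 0.3333
E[R] = Rf + β(Rm − Rf) = 0.4% + 0.3333 × (13.8% − 0.4%) = 4.8662%
α = Rp − E[R] = 24.4% − 4.8662% = 19.5338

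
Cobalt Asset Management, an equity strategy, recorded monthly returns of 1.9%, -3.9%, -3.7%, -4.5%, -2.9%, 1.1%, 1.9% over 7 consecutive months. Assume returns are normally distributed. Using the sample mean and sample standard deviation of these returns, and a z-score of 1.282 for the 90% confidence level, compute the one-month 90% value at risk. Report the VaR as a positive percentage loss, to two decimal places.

5.20

μ = (1.9 − 3.9 − 3.7 − 4.5 − 2.9 + 1.1 + 1.9) / 7 = -1.4429%
Σ(r − μ)² = (1.9 − (-1.4429))² + (-3.9 − (-1.4429))² + (-3.7 − (-1.4429))² + … = 51.4171
sample σ = √(51.4171 / 6) = √8.5695 = 2.9274%
VaR = −(μ − z·σ) = −(-1.4429 − 1.282 × 2.9274) = −(-5.1958) = 5.1958%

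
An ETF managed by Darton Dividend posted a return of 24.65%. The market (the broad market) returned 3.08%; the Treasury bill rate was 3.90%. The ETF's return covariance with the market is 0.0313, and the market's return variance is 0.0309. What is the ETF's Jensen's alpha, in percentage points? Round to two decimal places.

β = Cov / Var = 0.0313 / 0.0309 = 1.0129
E[R] = Rf + β(Rm − Rf) = 3.90% + 1.0129 × (3.08% − 3.90%) = 3.0694%
α = Rp − E[R] = 24.65% − 3.0694% = 21.5806

21.58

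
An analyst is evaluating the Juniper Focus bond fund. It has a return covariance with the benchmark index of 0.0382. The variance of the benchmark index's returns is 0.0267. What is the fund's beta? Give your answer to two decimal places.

β = Cov(Rp, Rm) / Var(Rm) = 0.0382 / 0.0267 = 1.4307

1.43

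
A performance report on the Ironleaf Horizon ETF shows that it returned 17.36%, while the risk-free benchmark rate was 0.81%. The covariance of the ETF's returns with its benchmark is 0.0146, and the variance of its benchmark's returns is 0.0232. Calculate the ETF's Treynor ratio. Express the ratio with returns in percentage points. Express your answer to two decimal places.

β = Cov / Var = 0.0146 / 0.0232 = 0.6293
Treynor = (Rp − Rf) / β = (17.36% − 0.81%) / 0.6293 = 16.55 / 0.6293 = 26.2991

26.30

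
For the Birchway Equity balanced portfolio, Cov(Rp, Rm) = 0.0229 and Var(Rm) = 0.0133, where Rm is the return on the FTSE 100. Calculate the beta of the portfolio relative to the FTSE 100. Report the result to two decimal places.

β = Cov(Rp, Rm) / Var(Rm) = 0.0229 / 0.0133 = 1.7218

1.72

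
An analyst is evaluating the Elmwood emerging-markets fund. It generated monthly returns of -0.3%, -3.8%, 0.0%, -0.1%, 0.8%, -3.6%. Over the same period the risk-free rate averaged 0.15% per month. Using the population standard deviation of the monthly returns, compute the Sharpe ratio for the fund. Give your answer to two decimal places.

r̄ = (-0.3 − 3.8 + 0 − 0.1 + 0.8 − 3.6) / 6 = -1.1667%
Population σ = √[Σ(r − r̄)² / 6] = √[19.9733 / 6] = √3.3289 = 1.8245%
Sharpe = (r̄ − rf) / σ = (-1.1667 − 0.15) / 1.8245 = -1.3167 / 1.8245 = -0.7217

-0.72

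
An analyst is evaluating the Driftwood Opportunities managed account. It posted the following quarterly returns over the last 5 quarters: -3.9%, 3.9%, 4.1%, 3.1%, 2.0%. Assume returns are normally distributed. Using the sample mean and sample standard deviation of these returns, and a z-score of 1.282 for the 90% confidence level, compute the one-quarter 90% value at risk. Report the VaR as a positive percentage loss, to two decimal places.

Mean return r̄ = 9.20 / 5 = 1.8400%
Sample std dev = √[43.9120 / 4] = 3.3133%
VaR = −(r̄ − z·σ) = −(1.8400 − 1.282 × 3.3133) = −(-2.4077) = 2.4077%

2.41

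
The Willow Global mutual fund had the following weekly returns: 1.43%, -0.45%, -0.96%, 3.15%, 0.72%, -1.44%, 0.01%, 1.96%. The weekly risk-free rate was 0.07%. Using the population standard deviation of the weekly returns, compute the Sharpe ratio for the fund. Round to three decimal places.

0.330

r̄ = (1.43 − 0.45 − 0.96 + 3.15 + 0.72 − 1.44 + 0.01 + 1.96) / 8 = 4.420 / 8 = 0.5525%
Σ(r − r̄)² = 17.0832; population σ = √(17.0832/8) = 1.4613%
Sharpe = (r̄ − rf) / σ = (0.5525 − 0.07) / 1.4613 = 0.4825 / 1.4613 = 0.3302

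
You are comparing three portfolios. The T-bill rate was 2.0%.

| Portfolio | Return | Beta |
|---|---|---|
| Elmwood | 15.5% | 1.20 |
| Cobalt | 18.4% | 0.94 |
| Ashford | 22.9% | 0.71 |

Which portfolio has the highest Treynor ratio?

Ashford

Elmwood: Treynor = (15.5% − 2.0%) / 1.20 = 11.250
Cobalt: Treynor = (18.4% − 2.0%) / 0.94 = 17.447
Ashford: Treynor = (22.9% − 2.0%) / 0.71 = 29.437
Highest: Ashford (29.437).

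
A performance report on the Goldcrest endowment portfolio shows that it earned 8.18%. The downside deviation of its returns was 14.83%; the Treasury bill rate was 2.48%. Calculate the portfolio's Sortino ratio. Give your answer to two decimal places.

0.38

Sortino = (Rp − Rf) / σd = (8.18% − 2.48%) / 14.83% = 5.70% / 14.83% = 0.3844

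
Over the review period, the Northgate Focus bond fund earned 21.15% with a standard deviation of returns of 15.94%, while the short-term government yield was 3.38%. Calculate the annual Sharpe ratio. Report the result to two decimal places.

Sharpe = (Rp − Rf) / σp = (21.15% − 3.38%) / 15.94% = 17.77% / 15.94% = 1.1148

1.11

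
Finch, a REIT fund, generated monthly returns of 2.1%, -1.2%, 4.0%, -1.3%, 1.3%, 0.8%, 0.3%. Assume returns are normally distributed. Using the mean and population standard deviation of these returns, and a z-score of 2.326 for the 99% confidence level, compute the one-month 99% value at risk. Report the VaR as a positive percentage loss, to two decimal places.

3.15

μ = (2.1 − 1.2 + 4 − 1.3 + 1.3 + 0.8 + 0.3) / 7 = 0.8571%
Σ(r − μ)² = 20.8171; population σ = √(20.8171/7) = 1.7245%
VaR = −(μ − z·σ) = −(0.8571 − 2.326 × 1.7245) = −(-3.1541) = 3.1541%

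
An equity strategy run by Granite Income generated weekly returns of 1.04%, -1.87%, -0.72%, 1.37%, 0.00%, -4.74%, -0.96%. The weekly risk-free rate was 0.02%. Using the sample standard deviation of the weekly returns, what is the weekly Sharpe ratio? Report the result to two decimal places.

-0.42

r̄ = (1.04 − 1.87 − 0.72 + 1.37 + 0 − 4.74 − 0.96) / 7 = -0.8400%
Sample σ = √[Σ(r − r̄)² / 6] = √[25.4238 / 6] = √4.2373 = 2.0585%
Sharpe = (r̄ − rf) / σ = (-0.8400 − 0.02) / 2.0585 = -0.8600 / 2.0585 = -0.4178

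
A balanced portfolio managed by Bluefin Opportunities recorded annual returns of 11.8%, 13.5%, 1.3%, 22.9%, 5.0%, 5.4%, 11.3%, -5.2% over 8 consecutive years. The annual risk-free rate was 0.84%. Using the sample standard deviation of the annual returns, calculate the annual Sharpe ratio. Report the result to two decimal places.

0.87

r̄ = (11.8 + 13.5 + 1.3 + 22.9 + 5 + 5.4 + 11.3 − 5.2) / 8 = 8.2500%
Sample σ = √[Σ(r − r̄)² / 7] = √[511.9800 / 7] = √73.1400 = 8.5522%
Sharpe = (r̄ − rf) / σ = (8.2500 − 0.84) / 8.5522 = 7.4100 / 8.5522 = 0.8664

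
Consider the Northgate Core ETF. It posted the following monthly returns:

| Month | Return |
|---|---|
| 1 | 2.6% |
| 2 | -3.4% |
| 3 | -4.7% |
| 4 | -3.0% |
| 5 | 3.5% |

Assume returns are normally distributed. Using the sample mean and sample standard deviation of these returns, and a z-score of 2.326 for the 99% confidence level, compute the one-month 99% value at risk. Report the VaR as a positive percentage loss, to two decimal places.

r̄ = (2.6 − 3.4 − 4.7 − 3 + 3.5) / 5 = -5.00 / 5 = -1.0000%
Sample σ = √[Σ(r − r̄)² / 4] = √[56.6600 / 4] = √14.1650 = 3.7636%
VaR = −(r̄ − z·σ) = −(-1.0000 − 2.326 × 3.7636) = −(-9.7541) = 9.7541%

9.75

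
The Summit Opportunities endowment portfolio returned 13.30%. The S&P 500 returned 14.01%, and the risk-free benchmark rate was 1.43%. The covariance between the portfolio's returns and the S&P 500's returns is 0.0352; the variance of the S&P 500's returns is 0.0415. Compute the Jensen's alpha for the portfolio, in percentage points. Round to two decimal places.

1.20

β = Cov / Var = 0.0352 / 0.0415 = 0.8482
E[R] = Rf + β(Rm − Rf) = 1.43% + 0.8482 × (14.01% − 1.43%) = 12.1004%
α = Rp − E[R] = 13.30% − 12.1004% = 1.1996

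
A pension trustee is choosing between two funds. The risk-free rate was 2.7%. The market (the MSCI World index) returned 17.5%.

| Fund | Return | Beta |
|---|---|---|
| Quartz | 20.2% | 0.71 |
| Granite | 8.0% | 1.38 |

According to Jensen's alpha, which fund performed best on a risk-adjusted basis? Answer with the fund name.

Quartz: α = 20.2% − [2.7% + 0.71 × (17.5% − 2.7%)] = 6.992
Granite: α = 8.0% − [2.7% + 1.38 × (17.5% − 2.7%)] = -15.124
Highest: Quartz (6.992).

Quartz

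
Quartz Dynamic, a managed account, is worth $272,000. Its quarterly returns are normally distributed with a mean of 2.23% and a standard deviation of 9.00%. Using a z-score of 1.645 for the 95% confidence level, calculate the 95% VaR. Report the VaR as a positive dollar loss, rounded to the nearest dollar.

$34,204

Return at the 95% tail: μ − z·σ = 2.23% − 1.645 × 9.00% = 2.23 − 14.8050 = -12.5750%
VaR = −(-12.5750%) × $272,000 = 12.5750% × $272,000 = $34,204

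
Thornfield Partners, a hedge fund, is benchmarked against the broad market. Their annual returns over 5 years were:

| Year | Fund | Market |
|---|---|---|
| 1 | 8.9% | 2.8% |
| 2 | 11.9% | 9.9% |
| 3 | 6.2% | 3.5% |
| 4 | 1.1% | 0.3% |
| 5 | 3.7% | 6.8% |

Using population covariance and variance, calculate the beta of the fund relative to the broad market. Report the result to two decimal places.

0.75

r̄p = 6.3600%,  r̄m = 4.6600%
Cov = Σ(rp − r̄p)(rm − r̄m) / 5 = 8.3464
Var(rm) = Σ(rm − r̄m)² / 5 = 11.1704
β = Cov / Var = 8.3464 / 11.1704 = 0.7472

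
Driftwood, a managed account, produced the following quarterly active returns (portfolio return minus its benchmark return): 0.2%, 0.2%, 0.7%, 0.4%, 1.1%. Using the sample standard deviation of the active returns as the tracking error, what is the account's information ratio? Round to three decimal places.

r̄ = (0.2 + 0.2 + 0.7 + 0.4 + 1.1) / 5 = 2.60 / 5 = 0.5200%
Sample σ = √[Σ(r − r̄)² / 4] = √[0.5880 / 4] = √0.1470 = 0.3834%
IR = r̄ / tracking error = 0.5200 / 0.3834 = 1.3563

1.356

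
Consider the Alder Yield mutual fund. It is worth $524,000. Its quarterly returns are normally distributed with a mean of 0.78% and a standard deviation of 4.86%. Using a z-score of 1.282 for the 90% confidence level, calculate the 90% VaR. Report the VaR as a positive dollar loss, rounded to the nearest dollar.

Return at the 90% tail: μ − z·σ = 0.78% − 1.282 × 4.86% = 0.78 − 6.23052 = -5.45052%
VaR = −(-5.45052%) × $524,000 = 5.45052% × $524,000 = $28,561

$28,561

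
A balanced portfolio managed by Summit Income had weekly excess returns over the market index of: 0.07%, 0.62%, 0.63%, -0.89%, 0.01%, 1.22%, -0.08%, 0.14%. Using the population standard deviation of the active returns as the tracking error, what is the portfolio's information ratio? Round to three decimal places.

0.369

Mean return μ = 1.720 / 8 = 0.2150%
Σ(r − μ)² = 2.7230; population σ = √(2.7230/8) = 0.5834%
IR = μ / tracking error = 0.2150 / 0.5834 = 0.3685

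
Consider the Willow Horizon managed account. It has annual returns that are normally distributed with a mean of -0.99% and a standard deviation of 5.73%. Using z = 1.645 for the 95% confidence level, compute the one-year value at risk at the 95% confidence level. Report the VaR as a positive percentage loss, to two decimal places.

10.42

VaR (as % loss) = −(μ − z·σ) = −(-0.99% − 1.645 × 5.73%) = −(-10.41585%) = 10.41585%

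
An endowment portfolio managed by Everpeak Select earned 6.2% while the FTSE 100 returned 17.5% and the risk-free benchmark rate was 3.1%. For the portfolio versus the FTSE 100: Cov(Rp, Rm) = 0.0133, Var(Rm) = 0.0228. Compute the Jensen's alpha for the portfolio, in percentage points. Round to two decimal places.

β = Cov / Var = 0.0133 / 0.0228 = 0.5833
E[R] = Rf + β(Rm − Rf) = 3.1% + 0.5833 × (17.5% − 3.1%) = 11.4995%
α = Rp − E[R] = 6.2% − 11.4995% = -5.2995

-5.30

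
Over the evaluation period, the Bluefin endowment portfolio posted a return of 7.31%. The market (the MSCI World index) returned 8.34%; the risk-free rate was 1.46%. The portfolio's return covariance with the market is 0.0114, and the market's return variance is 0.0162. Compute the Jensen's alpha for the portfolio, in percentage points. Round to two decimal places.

1.01

β = Cov / Var = 0.0114 / 0.0162 = 0.7037
E[R] = Rf + β(Rm − Rf) = 1.46% + 0.7037 × (8.34% − 1.46%) = 6.3015%
α = Rp − E[R] = 7.31% − 6.3015% = 1.0085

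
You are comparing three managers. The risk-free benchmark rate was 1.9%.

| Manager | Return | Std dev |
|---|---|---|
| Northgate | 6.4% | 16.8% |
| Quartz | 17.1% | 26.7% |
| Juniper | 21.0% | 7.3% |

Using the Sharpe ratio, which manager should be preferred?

Northgate: Sharpe ratio = (6.4% − 1.9%) / 16.8% = 0.268
Quartz: Sharpe ratio = (17.1% − 1.9%) / 26.7% = 0.569
Juniper: Sharpe ratio = (21.0% − 1.9%) / 7.3% = 2.616
Highest: Juniper (2.616).

Juniper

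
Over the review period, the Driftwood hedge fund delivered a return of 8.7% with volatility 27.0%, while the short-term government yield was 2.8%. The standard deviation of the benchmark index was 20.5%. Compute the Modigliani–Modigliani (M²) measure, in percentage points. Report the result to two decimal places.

Sharpe = (Rp − Rf) / σp = (8.7% − 2.8%) / 27.0% = 0.2185
M² = Rf + Sharpe × σm = 2.8% + 0.2185 × 20.5% = 7.2793%

7.28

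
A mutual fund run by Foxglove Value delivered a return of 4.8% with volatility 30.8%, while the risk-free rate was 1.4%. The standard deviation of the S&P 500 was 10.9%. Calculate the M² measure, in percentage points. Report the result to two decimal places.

Sharpe = (Rp − Rf) / σp = (4.8% − 1.4%) / 30.8% = 0.1104
M² = Rf + Sharpe × σm = 1.4% + 0.1104 × 10.9% = 2.6034%

2.60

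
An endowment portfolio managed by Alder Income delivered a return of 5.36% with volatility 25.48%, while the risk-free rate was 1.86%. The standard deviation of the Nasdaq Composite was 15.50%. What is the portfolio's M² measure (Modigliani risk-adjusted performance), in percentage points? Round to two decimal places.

3.99

Sharpe = (Rp − Rf) / σp = (5.36% − 1.86%) / 25.48% = 0.1374
M² = Rf + Sharpe × σm = 1.86% + 0.1374 × 15.50% = 3.9897%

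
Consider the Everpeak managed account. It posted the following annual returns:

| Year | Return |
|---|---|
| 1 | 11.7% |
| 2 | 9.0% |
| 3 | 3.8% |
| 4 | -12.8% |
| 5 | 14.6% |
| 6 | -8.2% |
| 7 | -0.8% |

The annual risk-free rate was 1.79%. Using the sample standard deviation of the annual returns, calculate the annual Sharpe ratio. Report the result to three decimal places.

μ = (11.7 + 9 + 3.8 − 12.8 + 14.6 − 8.2 − 0.8) / 7 = 2.4714%
Sample std dev = √[634.4543 / 6] = 10.2831%
Sharpe = (μ − rf) / σ = (2.4714 − 1.79) / 10.2831 = 0.6814 / 10.2831 = 0.0663

0.066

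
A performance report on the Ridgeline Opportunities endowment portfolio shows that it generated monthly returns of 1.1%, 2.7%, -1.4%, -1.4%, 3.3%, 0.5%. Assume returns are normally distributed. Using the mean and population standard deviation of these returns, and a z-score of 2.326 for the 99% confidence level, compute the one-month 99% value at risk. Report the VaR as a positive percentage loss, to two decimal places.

3.42

μ = (1.1 + 2.7 − 1.4 − 1.4 + 3.3 + 0.5) / 6 = 0.8000%
Σ(r − μ)² = 19.7200; population σ = √(19.7200/6) = 1.8129%
VaR = −(μ − z·σ) = −(0.8000 − 2.326 × 1.8129) = −(-3.4168) = 3.4168%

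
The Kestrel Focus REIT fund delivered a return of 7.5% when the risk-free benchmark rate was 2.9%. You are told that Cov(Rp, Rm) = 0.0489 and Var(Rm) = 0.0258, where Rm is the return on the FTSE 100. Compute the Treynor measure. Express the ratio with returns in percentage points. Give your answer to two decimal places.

β = Cov / Var = 0.0489 / 0.0258 = 1.8953
Treynor = (Rp − Rf) / β = (7.5% − 2.9%) / 1.8953 = 4.60 / 1.8953 = 2.4271

2.43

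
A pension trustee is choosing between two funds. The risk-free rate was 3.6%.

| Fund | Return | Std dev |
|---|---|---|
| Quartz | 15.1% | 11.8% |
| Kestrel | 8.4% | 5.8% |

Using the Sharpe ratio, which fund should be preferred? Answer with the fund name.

Quartz

Quartz: Sharpe ratio = (15.1% − 3.6%) / 11.8% = 0.975
Kestrel: Sharpe ratio = (8.4% − 3.6%) / 5.8% = 0.828
Highest: Quartz (0.975).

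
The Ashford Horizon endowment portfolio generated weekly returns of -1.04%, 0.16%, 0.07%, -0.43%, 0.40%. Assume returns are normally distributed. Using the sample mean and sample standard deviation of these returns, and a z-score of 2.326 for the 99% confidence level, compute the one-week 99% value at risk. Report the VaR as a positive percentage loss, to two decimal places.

Mean return r̄ = -0.840 / 5 = -0.1680%
Σ(r − r̄)² = 1.3159; sample σ = √(1.3159/4) = 0.5736%
VaR = −(r̄ − z·σ) = −(-0.1680 − 2.326 × 0.5736) = −(-1.5022) = 1.5022%

1.50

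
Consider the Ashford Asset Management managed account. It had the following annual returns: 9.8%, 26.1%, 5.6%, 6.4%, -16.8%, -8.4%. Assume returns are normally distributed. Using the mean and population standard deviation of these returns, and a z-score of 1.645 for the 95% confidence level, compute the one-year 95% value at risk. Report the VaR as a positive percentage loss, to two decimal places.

r̄ = (9.8 + 26.1 + 5.6 + 6.4 − 16.8 − 8.4) / 6 = 3.7833%
Σ(r − r̄)² = (9.8 − 3.7833)² + (26.1 − 3.7833)² + … = 1116.4883
population σ = √(1116.4883 / 6) = √186.0814 = 13.6412%
VaR = −(r̄ − z·σ) = −(3.7833 − 1.645 × 13.6412) = −(-18.6565) = 18.6565%

18.66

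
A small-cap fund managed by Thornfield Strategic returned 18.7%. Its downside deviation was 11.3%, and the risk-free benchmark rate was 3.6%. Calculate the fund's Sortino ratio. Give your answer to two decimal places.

1.34

Sortino = (Rp − Rf) / σd = (18.7% − 3.6%) / 11.3% = 15.10% / 11.3% = 1.3363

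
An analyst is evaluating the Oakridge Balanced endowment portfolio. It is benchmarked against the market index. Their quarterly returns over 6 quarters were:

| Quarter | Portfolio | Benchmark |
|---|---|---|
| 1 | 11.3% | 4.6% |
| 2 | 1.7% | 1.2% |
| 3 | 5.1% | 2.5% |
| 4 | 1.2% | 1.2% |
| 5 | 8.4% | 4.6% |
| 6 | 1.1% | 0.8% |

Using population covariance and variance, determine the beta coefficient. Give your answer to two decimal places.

r̄p = 4.8000%,  r̄m = 2.4833%
Cov = Σ(rp − r̄p)(rm − r̄m) / 6 = 6.0350
Var(rm) = Σ(rm − r̄m)² / 6 = 2.5147
β = Cov / Var = 6.0350 / 2.5147 = 2.3999

2.40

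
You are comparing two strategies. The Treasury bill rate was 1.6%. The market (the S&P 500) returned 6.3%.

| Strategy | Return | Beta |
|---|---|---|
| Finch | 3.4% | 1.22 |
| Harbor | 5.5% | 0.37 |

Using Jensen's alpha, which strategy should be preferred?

Finch: α = 3.4% − [1.6% + 1.22 × (6.3% − 1.6%)] = -3.934
Harbor: α = 5.5% − [1.6% + 0.37 × (6.3% − 1.6%)] = 2.161
Highest: Harbor (2.161).

Harbor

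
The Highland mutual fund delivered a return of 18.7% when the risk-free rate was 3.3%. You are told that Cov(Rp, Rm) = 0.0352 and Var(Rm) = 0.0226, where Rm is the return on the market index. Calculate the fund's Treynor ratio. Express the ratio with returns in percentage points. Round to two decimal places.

β = Cov / Var = 0.0352 / 0.0226 = 1.5575
Treynor = (Rp − Rf) / β = (18.7% − 3.3%) / 1.5575 = 15.40 / 1.5575 = 9.8876

9.89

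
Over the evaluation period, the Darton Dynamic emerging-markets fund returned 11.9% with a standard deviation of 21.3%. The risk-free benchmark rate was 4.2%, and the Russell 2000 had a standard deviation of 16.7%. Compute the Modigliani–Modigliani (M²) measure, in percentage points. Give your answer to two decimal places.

Sharpe = (Rp − Rf) / σp = (11.9% − 4.2%) / 21.3% = 0.3615
M² = Rf + Sharpe × σm = 4.2% + 0.3615 × 16.7% = 10.2371%

10.24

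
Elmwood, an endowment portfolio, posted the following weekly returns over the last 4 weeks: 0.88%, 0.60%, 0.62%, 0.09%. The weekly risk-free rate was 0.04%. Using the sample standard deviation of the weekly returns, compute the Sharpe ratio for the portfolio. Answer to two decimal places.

r̄ = (0.88 + 0.6 + 0.62 + 0.09) / 4 = 0.5475%
Sample std dev = √[0.3279 / 3] = 0.3306%
Sharpe = (r̄ − rf) / σ = (0.5475 − 0.04) / 0.3306 = 0.5075 / 0.3306 = 1.5351

1.54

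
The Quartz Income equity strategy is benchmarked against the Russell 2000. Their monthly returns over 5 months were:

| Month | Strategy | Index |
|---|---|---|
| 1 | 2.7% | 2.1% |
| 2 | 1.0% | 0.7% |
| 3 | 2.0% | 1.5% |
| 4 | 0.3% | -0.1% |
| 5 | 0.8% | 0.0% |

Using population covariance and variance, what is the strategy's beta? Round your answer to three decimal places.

r̄p = 1.3600%,  r̄m = 0.8400%
Cov = Σ(rp − r̄p)(rm − r̄m) / 5 = 0.7256
Var(rm) = Σ(rm − r̄m)² / 5 = 0.7264
β = Cov / Var = 0.7256 / 0.7264 = 0.9989

0.999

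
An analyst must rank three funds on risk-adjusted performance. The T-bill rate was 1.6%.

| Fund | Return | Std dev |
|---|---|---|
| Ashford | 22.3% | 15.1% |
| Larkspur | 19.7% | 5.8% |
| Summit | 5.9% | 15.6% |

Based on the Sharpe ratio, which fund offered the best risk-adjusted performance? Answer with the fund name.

Larkspur

Ashford: Sharpe ratio = (22.3% − 1.6%) / 15.1% = 1.371
Larkspur: Sharpe ratio = (19.7% − 1.6%) / 5.8% = 3.121
Summit: Sharpe ratio = (5.9% − 1.6%) / 15.6% = 0.276
Highest: Larkspur (3.121).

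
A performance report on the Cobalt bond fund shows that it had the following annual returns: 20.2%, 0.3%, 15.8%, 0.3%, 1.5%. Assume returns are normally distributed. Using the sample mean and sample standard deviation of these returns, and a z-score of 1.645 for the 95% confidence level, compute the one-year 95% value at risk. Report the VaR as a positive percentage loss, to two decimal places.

8.20

Mean return r̄ = 38.10 / 5 = 7.6200%
Sample std dev = √[369.7880 / 4] = 9.6149%
VaR = −(r̄ − z·σ) = −(7.6200 − 1.645 × 9.6149) = −(-8.1965) = 8.1965%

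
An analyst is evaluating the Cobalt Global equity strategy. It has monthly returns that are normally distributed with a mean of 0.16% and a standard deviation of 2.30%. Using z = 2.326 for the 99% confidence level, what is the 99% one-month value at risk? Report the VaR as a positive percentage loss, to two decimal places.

5.19

VaR (as % loss) = −(μ − z·σ) = −(0.16% − 2.326 × 2.30%) = −(-5.1898%) = 5.1898%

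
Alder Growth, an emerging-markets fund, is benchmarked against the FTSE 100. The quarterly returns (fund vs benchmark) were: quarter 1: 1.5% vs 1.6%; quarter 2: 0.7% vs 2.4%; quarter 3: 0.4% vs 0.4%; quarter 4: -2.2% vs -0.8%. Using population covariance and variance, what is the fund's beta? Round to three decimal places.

0.959

r̄p = 0.1000%,  r̄m = 0.9000%
Cov = Σ(rp − r̄p)(rm − r̄m) / 4 = 1.4100
Var(rm) = Σ(rm − r̄m)² / 4 = 1.4700
β = Cov / Var = 1.4100 / 1.4700 = 0.9592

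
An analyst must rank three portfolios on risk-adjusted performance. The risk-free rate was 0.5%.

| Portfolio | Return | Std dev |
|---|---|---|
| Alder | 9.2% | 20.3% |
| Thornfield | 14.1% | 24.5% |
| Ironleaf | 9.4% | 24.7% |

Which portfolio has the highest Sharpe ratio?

Thornfield

Alder: Sharpe ratio = (9.2% − 0.5%) / 20.3% = 0.429
Thornfield: Sharpe ratio = (14.1% − 0.5%) / 24.5% = 0.555
Ironleaf: Sharpe ratio = (9.4% − 0.5%) / 24.7% = 0.360
Highest: Thornfield (0.555).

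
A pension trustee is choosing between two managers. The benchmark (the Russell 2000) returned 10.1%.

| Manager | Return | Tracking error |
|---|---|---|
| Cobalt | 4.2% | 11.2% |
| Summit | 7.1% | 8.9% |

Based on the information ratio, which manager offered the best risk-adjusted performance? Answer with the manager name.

Cobalt: IR = (4.2% − 10.1%) / 11.2% = -0.527
Summit: IR = (7.1% − 10.1%) / 8.9% = -0.337
Highest: Summit (-0.337).

Summit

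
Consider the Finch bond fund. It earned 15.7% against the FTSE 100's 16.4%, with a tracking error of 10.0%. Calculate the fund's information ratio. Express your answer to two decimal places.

-0.07

IR = (Rp − Rb) / TE = (15.7% − 16.4%) / 10.0% = -0.70% / 10.0% = -0.0700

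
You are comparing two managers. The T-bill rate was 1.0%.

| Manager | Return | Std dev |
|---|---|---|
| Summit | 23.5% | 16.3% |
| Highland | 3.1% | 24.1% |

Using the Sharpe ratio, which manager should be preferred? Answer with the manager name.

Summit: Sharpe ratio = (23.5% − 1.0%) / 16.3% = 1.380
Highland: Sharpe ratio = (3.1% − 1.0%) / 24.1% = 0.087
Highest: Summit (1.380).

Summit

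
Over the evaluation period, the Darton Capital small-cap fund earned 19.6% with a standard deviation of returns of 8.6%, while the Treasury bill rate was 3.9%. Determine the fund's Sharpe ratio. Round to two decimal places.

Sharpe = (Rp − Rf) / σp = (19.6% − 3.9%) / 8.6% = 15.70% / 8.6% = 1.8256

1.83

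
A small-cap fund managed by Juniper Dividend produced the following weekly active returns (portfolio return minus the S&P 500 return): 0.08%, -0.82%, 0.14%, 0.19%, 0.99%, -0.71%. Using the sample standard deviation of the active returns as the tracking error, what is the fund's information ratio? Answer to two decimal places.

μ = (0.08 − 0.82 + 0.14 + 0.19 + 0.99 − 0.71) / 6 = -0.0217%
Σ(r − μ)² = 2.2159; sample σ = √(2.2159/5) = 0.6657%
IR = μ / tracking error = -0.0217 / 0.6657 = -0.0326

-0.03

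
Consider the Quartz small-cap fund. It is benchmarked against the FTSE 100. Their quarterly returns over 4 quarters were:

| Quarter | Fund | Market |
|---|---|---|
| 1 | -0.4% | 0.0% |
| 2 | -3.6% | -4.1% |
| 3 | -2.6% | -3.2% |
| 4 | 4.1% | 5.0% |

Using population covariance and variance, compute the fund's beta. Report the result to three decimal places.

r̄p = -0.6250%,  r̄m = -0.5750%
Cov = Σ(rp − r̄p)(rm − r̄m) / 4 = 10.5356
Var(rm) = Σ(rm − r̄m)² / 4 = 12.6819
β = Cov / Var = 10.5356 / 12.6819 = 0.8308

0.831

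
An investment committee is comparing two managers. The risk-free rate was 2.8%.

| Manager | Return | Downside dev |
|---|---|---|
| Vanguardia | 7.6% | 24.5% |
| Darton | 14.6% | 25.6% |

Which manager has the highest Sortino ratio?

Darton

Vanguardia: Sortino ratio = (7.6% − 2.8%) / 24.5% = 0.196
Darton: Sortino ratio = (14.6% − 2.8%) / 25.6% = 0.461
Highest: Darton (0.461).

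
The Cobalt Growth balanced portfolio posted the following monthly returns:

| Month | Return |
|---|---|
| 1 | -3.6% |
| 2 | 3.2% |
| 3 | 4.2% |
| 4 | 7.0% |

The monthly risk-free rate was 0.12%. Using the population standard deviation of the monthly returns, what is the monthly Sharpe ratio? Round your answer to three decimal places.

r̄ = (-3.6 + 3.2 + 4.2 + 7) / 4 = 2.7000%
Population σ = √[Σ(r − r̄)² / 4] = √[60.6800 / 4] = √15.1700 = 3.8949%
Sharpe = (r̄ − rf) / σ = (2.7000 − 0.12) / 3.8949 = 2.5800 / 3.8949 = 0.6624

0.662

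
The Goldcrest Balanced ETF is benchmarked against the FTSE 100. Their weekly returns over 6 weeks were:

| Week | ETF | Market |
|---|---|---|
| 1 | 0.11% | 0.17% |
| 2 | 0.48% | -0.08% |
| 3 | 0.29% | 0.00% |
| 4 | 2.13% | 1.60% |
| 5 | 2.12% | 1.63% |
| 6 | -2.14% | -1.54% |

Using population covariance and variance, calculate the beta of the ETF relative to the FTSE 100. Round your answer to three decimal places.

r̄p = 0.4983%,  r̄m = 0.2967%
Cov = Σ(rp − r̄p)(rm − r̄m) / 6 = 1.5421
Var(rm) = Σ(rm − r̄m)² / 6 = 1.1826
β = Cov / Var = 1.5421 / 1.1826 = 1.3040

1.304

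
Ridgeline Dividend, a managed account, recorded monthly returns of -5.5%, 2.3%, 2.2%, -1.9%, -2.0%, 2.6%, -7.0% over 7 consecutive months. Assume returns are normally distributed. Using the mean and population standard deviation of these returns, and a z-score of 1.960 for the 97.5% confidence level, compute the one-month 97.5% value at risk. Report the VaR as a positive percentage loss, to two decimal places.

Mean return μ = -9.30 / 7 = -1.3286%
Σ(r − μ)² = (-5.5 − (-1.3286))² + (2.3 − (-1.3286))² + … = 91.3943
population σ = √(91.3943 / 7) = √13.0563 = 3.6134%
VaR = −(μ − z·σ) = −(-1.3286 − 1.960 × 3.6134) = −(-8.4109) = 8.4109%

8.41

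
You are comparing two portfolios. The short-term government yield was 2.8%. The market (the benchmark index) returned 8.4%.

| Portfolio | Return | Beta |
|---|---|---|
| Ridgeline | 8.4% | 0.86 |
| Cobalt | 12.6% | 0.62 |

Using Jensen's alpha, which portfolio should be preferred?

Ridgeline: α = 8.4% − [2.8% + 0.86 × (8.4% − 2.8%)] = 0.784
Cobalt: α = 12.6% − [2.8% + 0.62 × (8.4% − 2.8%)] = 6.328
Highest: Cobalt (6.328).

Cobalt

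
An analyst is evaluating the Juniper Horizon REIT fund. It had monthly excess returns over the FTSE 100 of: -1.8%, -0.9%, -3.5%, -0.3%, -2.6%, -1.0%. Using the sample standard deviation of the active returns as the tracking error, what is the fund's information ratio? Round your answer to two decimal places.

-1.41

r̄ = (-1.8 − 0.9 − 3.5 − 0.3 − 2.6 − 1) / 6 = -10.10 / 6 = -1.6833%
Σ(r − r̄)² = 7.1483; sample σ = √(7.1483/5) = 1.1957%
IR = r̄ / tracking error = -1.6833 / 1.1957 = -1.4078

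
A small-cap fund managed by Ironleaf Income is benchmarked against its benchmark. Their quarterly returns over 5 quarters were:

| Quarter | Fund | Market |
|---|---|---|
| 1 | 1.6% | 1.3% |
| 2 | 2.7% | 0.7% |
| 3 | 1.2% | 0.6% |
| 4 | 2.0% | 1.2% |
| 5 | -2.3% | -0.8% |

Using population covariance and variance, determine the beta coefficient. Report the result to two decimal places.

2.06

r̄p = 1.0400%,  r̄m = 0.6000%
Cov = Σ(rp − r̄p)(rm − r̄m) / 5 = 1.1620
Var(rm) = Σ(rm − r̄m)² / 5 = 0.5640
β = Cov / Var = 1.1620 / 0.5640 = 2.0603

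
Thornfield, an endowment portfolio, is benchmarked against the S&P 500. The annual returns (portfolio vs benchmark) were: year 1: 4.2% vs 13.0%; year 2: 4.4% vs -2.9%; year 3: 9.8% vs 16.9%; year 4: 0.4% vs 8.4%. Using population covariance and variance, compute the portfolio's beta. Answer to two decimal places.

0.20

r̄p = 4.7000%,  r̄m = 8.8500%
Cov = Σ(rp − r̄p)(rm − r̄m) / 4 = 11.1100
Var(rm) = Σ(rm − r̄m)² / 4 = 55.0725
β = Cov / Var = 11.1100 / 55.0725 = 0.2017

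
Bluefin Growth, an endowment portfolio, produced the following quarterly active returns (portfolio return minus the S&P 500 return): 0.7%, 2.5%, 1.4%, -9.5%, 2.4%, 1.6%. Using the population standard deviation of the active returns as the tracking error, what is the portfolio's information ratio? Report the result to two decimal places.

-0.04

r̄ = (0.7 + 2.5 + 1.4 − 9.5 + 2.4 + 1.6) / 6 = -0.90 / 6 = -0.1500%
Population σ = √[Σ(r − r̄)² / 6] = √[107.1350 / 6] = √17.8558 = 4.2256%
IR = r̄ / tracking error = -0.1500 / 4.2256 = -0.0355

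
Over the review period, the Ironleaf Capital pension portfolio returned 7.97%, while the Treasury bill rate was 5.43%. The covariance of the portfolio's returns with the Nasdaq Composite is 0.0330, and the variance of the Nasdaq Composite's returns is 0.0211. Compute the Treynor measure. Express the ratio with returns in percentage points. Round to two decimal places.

β = Cov / Var = 0.0330 / 0.0211 = 1.5640
Treynor = (Rp − Rf) / β = (7.97% − 5.43%) / 1.5640 = 2.54 / 1.5640 = 1.6240

1.62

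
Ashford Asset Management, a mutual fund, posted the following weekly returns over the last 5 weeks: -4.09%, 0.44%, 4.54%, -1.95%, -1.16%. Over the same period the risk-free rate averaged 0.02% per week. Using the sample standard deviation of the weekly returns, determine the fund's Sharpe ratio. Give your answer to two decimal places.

μ = (-4.09 + 0.44 + 4.54 − 1.95 − 1.16) / 5 = -0.4440%
Sample σ = √[Σ(r − μ)² / 4] = √[41.6957 / 4] = √10.4239 = 3.2286%
Sharpe = (μ − rf) / σ = (-0.4440 − 0.02) / 3.2286 = -0.4640 / 3.2286 = -0.1437

-0.14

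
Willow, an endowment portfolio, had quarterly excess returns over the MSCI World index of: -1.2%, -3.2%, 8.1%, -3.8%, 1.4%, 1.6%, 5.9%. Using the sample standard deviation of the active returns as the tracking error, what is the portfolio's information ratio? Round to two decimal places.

0.28

r̄ = (-1.2 − 3.2 + 8.1 − 3.8 + 1.4 + 1.6 + 5.9) / 7 = 1.2571%
Σ(r − r̄)² = 119.9971; sample σ = √(119.9971/6) = 4.4721%
IR = r̄ / tracking error = 1.2571 / 4.4721 = 0.2811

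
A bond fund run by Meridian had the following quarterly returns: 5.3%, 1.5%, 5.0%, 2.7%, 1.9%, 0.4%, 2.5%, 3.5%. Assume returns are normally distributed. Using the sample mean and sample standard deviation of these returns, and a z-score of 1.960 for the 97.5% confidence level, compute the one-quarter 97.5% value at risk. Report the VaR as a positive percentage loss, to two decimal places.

μ = (5.3 + 1.5 + 5 + 2.7 + 1.9 + 0.4 + 2.5 + 3.5) / 8 = 22.80 / 8 = 2.8500%
Σ(r − μ)² = 19.9200; sample σ = √(19.9200/7) = 1.6869%
VaR = −(μ − z·σ) = −(2.8500 − 1.960 × 1.6869) = −(-0.4563) = 0.4563%

0.46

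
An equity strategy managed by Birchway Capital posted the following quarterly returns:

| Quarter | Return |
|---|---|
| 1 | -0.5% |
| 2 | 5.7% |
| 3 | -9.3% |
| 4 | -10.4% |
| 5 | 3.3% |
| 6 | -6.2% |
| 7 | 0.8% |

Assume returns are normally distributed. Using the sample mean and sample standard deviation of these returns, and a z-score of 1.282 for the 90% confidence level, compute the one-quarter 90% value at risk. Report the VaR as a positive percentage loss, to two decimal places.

μ = (-0.5 + 5.7 − 9.3 − 10.4 + 3.3 − 6.2 + 0.8) / 7 = -2.3714%
Sample std dev = √[237.9943 / 6] = 6.2981%
VaR = −(μ − z·σ) = −(-2.3714 − 1.282 × 6.2981) = −(-10.4456) = 10.4456%

10.45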